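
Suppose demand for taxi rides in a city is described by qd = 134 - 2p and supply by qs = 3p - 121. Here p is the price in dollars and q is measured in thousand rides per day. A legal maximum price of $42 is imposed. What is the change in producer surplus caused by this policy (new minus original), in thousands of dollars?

-166.5

Without the control the market clears where 134 - 2p = 3p - 121, i.e. p* = 51 and q* = 32.
The ceiling of 42 is below the equilibrium price 51, so it binds.
At p = 42: qd = 134 - 2·42 = 50 and qs = 3·42 - 121 = 5.
Producer surplus without the control is ½ · (51 - 121/3) · 32 = 512/3.
With the ceiling, producers sell 5 units at 42, so PS = ½ · (42 - 121/3) · 5 = 25/6.
Change in producer surplus = 25/6 - 512/3 = -166.5.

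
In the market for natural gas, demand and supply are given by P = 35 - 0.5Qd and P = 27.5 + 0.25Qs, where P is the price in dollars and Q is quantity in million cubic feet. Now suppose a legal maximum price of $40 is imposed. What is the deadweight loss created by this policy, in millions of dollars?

0

Rearranging demand gives Qd = 70 - 2P; rearranging supply gives Qs = 4P - 110. In a free market, 70 - 2P = 4P - 110 gives the equilibrium P* = 30, Q* = 10.
The ceiling of 40 is above the equilibrium price 30, so it is not binding; the market clears at P* = 30, Q* = 10.
Since the control does not bind, no trades are prevented and deadweight loss is zero.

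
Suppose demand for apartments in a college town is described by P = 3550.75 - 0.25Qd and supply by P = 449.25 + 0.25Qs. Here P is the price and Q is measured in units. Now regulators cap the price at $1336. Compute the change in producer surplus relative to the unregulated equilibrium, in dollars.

Rearranging demand gives Qd = 14203 - 4P; rearranging supply gives Qs = 4P - 1797. Equilibrium: 14203 - 4P = 4P - 1797, so 16000 = 8P and P* = 2000, Q* = 6203.
Because the ceiling (1336) lies below the market-clearing price, it is binding.
At P = 1336: Qd = 14203 - 4·1336 = 8859 and Qs = 4·1336 - 1797 = 3547.
Producer surplus without the control is ½ · (2000 - 449.25) · 6203 = 4809651.125.
With the ceiling, producers sell 3547 units at 1336, so PS = ½ · (1336 - 449.25) · 3547 = 1572651.125.
Change in producer surplus = 1572651.125 - 4809651.125 = -3237000.

-3237000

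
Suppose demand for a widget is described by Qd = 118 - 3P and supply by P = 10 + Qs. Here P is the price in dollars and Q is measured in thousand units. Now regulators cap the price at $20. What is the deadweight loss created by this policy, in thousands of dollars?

Rearranging supply gives Qs = P - 10. Without the control the market clears where 118 - 3P = P - 10, i.e. P* = 32 and Q* = 22.
The ceiling of 20 is below the equilibrium price 32, so it binds.
At P = 20: Qd = 118 - 3·20 = 58 and Qs = 20 - 10 = 10.
Quantity traded falls to 10. At Q = 10 the demand price is (118 - 10)/3 = 36 and the supply price is 10 + 10 = 20.
Deadweight loss = ½ · (36 - 20) · (22 - 10) = ½ · 16 · 12 = 96.

96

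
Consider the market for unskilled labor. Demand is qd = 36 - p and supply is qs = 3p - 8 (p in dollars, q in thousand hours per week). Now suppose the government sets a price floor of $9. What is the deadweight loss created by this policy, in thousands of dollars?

0

Setting quantity demanded equal to quantity supplied, 36 - p = 3p - 8, gives p* = 11 and q* = 25.
The floor of 9 is below the equilibrium price 11, so it is not binding; the market clears at p* = 11, q* = 25.
Since the control does not bind, no trades are prevented and deadweight loss is zero.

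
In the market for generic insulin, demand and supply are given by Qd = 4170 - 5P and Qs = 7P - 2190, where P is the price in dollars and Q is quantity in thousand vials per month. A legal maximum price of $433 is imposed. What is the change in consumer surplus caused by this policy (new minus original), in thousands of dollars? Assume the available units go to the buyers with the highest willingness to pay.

35472.9

Setting quantity demanded equal to quantity supplied, 4170 - 5P = 7P - 2190, gives P* = 530 and Q* = 1520.
The ceiling of 433 is below the equilibrium price 530, so it binds.
At P = 433: Qd = 4170 - 5·433 = 2005 and Qs = 7·433 - 2190 = 841.
Consumer surplus without the control is ½ · (834 - 530) · 1520 = 231040.
With the ceiling, 841 units are sold at 433 (assume they go to the highest-value buyers). The demand price at Q = 841 is 665.8, so CS = ½ · [(834 - 433) + (665.8 - 433)] · 841 = 266512.9.
Change in consumer surplus = 266512.9 - 231040 = 35472.9.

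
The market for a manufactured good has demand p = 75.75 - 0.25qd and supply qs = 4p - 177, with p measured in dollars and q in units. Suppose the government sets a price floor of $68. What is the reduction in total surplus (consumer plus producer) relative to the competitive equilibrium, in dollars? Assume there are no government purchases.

Rearranging demand gives qd = 303 - 4p. In a free market, 303 - 4p = 4p - 177 gives the equilibrium p* = 60, q* = 63.
The floor of 68 is above the equilibrium price 60, so it binds.
At p = 68: qd = 303 - 4·68 = 31 and qs = 4·68 - 177 = 95.
Quantity traded falls to 31. At q = 31 the demand price is (303 - 31)/4 = 68 and the supply price is (177 + 31)/4 = 52.
Deadweight loss = ½ · (68 - 52) · (63 - 31) = ½ · 16 · 32 = 256.

256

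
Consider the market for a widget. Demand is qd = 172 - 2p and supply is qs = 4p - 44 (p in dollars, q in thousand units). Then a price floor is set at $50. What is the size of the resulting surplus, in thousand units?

84

Setting quantity demanded equal to quantity supplied, 172 - 2p = 4p - 44, gives p* = 36 and q* = 100.
Since 50 > 36, the floor is binding.
At p = 50: qd = 172 - 2·50 = 72 and qs = 4·50 - 44 = 156.
Surplus = qs - qd = 156 - 72 = 84.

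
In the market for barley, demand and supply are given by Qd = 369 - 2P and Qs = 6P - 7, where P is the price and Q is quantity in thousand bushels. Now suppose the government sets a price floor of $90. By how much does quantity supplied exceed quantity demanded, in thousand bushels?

344

Setting quantity demanded equal to quantity supplied, 369 - 2P = 6P - 7, gives P* = 47 and Q* = 275.
Since 90 > 47, the floor is binding.
At P = 90: Qd = 369 - 2·90 = 189 and Qs = 6·90 - 7 = 533.
Surplus = Qs - Qd = 533 - 189 = 344.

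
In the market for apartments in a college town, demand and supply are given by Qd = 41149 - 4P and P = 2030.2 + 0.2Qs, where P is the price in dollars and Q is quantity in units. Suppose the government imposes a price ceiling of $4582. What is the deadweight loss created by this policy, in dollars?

7030822.5

Rearranging supply gives Qs = 5P - 10151. Setting quantity demanded equal to quantity supplied, 41149 - 4P = 5P - 10151, gives P* = 5700 and Q* = 18349.
Since 4582 < 5700, the ceiling is binding.
At P = 4582: Qd = 41149 - 4·4582 = 22821 and Qs = 5·4582 - 10151 = 12759.
Quantity traded falls to 12759. At Q = 12759 the demand price is (41149 - 12759)/4 = 7097.5 and the supply price is (10151 + 12759)/5 = 4582.
Deadweight loss = ½ · (7097.5 - 4582) · (18349 - 12759) = ½ · 2515.5 · 5590 = 7030822.5.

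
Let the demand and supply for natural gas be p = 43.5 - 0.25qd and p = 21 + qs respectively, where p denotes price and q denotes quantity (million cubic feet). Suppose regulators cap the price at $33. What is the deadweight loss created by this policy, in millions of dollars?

22.5

Rearranging demand gives qd = 174 - 4p; rearranging supply gives qs = p - 21. In a free market, 174 - 4p = p - 21 gives the equilibrium p* = 39, q* = 18.
Because the ceiling (33) lies below the market-clearing price, it is binding.
At p = 33: qd = 174 - 4·33 = 42 and qs = 33 - 21 = 12.
Quantity traded falls to 12. At q = 12 the demand price is (174 - 12)/4 = 40.5 and the supply price is 21 + 12 = 33.
Deadweight loss = ½ · (40.5 - 33) · (18 - 12) = ½ · 7.5 · 6 = 22.5.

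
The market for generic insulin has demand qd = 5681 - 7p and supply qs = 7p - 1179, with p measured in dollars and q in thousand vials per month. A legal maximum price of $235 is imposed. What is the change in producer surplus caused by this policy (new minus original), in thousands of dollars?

Without the control the market clears where 5681 - 7p = 7p - 1179, i.e. p* = 490 and q* = 2251.
Because the ceiling (235) lies below the market-clearing price, it is binding.
At p = 235: qd = 5681 - 7·235 = 4036 and qs = 7·235 - 1179 = 466.
Producer surplus without the control is ½ · (490 - 1179/7) · 2251 = 5067001/14.
With the ceiling, producers sell 466 units at 235, so PS = ½ · (235 - 1179/7) · 466 = 108578/7.
Change in producer surplus = 108578/7 - 5067001/14 = -346417.5.

-346417.5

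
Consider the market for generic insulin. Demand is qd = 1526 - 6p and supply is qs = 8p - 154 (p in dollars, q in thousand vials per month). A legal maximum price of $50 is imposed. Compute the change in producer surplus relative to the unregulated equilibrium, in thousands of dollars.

Setting quantity demanded equal to quantity supplied, 1526 - 6p = 8p - 154, gives p* = 120 and q* = 806.
The ceiling of 50 is below the equilibrium price 120, so it binds.
At p = 50: qd = 1526 - 6·50 = 1226 and qs = 8·50 - 154 = 246.
Producer surplus without the control is ½ · (120 - 19.25) · 806 = 40602.25.
With the ceiling, producers sell 246 units at 50, so PS = ½ · (50 - 19.25) · 246 = 3782.25.
Change in producer surplus = 3782.25 - 40602.25 = -36820.

-36820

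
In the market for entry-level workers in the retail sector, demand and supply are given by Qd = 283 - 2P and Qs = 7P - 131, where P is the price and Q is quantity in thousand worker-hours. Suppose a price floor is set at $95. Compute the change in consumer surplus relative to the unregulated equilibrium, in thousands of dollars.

-6958

Equilibrium: 283 - 2P = 7P - 131, so 414 = 9P and P* = 46, Q* = 191.
The floor of 95 is above the equilibrium price 46, so it binds.
At P = 95: Qd = 283 - 2·95 = 93 and Qs = 7·95 - 131 = 534.
Consumer surplus without the control is ½ · (141.5 - 46) · 191 = 9120.25.
With the floor, consumers buy 93 units at 95, so CS = ½ · (141.5 - 95) · 93 = 2162.25.
Change in consumer surplus = 2162.25 - 9120.25 = -6958.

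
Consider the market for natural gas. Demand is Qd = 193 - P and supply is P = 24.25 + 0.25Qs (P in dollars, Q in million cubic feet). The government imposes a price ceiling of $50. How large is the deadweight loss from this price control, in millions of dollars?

640

Rearranging supply gives Qs = 4P - 97. In a free market, 193 - P = 4P - 97 gives the equilibrium P* = 58, Q* = 135.
The ceiling of 50 is below the equilibrium price 58, so it binds.
At P = 50: Qd = 193 - 50 = 143 and Qs = 4·50 - 97 = 103.
Quantity traded falls to 103. At Q = 103 the demand price is 193 - 103 = 90 and the supply price is (97 + 103)/4 = 50.
Deadweight loss = ½ · (90 - 50) · (135 - 103) = ½ · 40 · 32 = 640.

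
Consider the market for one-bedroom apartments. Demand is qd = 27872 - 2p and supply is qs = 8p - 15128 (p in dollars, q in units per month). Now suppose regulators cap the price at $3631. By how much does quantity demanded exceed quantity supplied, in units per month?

Equilibrium: 27872 - 2p = 8p - 15128, so 43000 = 10p and p* = 4300, q* = 19272.
Because the ceiling (3631) lies below the market-clearing price, it is binding.
At p = 3631: qd = 27872 - 2·3631 = 20610 and qs = 8·3631 - 15128 = 13920.
Shortage = qd - qs = 20610 - 13920 = 6690.

6690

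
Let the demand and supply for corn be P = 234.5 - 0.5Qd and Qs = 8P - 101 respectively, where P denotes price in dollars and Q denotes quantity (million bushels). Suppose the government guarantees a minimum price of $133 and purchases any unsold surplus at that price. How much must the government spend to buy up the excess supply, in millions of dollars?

Rearranging demand gives Qd = 469 - 2P. Setting quantity demanded equal to quantity supplied, 469 - 2P = 8P - 101, gives P* = 57 and Q* = 355.
The floor of 133 is above the equilibrium price 57, so it binds.
At P = 133: Qd = 469 - 2·133 = 203 and Qs = 8·133 - 101 = 963.
Surplus = Qs - Qd = 760.
Government expenditure = surplus × support price = 760 × 133 = 101080.

101080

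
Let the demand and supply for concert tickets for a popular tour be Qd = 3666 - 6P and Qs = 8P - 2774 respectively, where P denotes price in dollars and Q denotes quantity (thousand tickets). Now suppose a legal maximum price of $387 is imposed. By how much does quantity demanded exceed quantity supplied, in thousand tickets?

1022

In a free market, 3666 - 6P = 8P - 2774 gives the equilibrium P* = 460, Q* = 906.
Because the ceiling (387) lies below the market-clearing price, it is binding.
At P = 387: Qd = 3666 - 6·387 = 1344 and Qs = 8·387 - 2774 = 322.
Shortage = Qd - Qs = 1344 - 322 = 1022.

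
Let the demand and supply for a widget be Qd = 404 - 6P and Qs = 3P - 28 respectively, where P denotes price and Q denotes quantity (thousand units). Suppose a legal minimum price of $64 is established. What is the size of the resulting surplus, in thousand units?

Without the control the market clears where 404 - 6P = 3P - 28, i.e. P* = 48 and Q* = 116.
Because the floor (64) lies above the market-clearing price, it is binding.
At P = 64: Qd = 404 - 6·64 = 20 and Qs = 3·64 - 28 = 164.
Surplus = Qs - Qd = 164 - 20 = 144.

144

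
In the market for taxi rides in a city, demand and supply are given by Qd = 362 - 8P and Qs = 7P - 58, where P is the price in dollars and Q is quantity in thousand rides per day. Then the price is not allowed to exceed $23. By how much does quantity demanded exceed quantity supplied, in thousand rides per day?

Setting quantity demanded equal to quantity supplied, 362 - 8P = 7P - 58, gives P* = 28 and Q* = 138.
Since 23 < 28, the ceiling is binding.
At P = 23: Qd = 362 - 8·23 = 178 and Qs = 7·23 - 58 = 103.
Shortage = Qd - Qs = 178 - 103 = 75.

75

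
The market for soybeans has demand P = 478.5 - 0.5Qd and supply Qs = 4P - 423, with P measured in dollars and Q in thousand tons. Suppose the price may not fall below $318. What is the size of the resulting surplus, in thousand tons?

Rearranging demand gives Qd = 957 - 2P. Without the control the market clears where 957 - 2P = 4P - 423, i.e. P* = 230 and Q* = 497.
The floor of 318 is above the equilibrium price 230, so it binds.
At P = 318: Qd = 957 - 2·318 = 321 and Qs = 4·318 - 423 = 849.
Surplus = Qs - Qd = 849 - 321 = 528.

528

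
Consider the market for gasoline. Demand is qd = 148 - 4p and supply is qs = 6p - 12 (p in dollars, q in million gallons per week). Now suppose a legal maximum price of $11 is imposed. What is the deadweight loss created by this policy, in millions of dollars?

In a free market, 148 - 4p = 6p - 12 gives the equilibrium p* = 16, q* = 84.
The ceiling of 11 is below the equilibrium price 16, so it binds.
At p = 11: qd = 148 - 4·11 = 104 and qs = 6·11 - 12 = 54.
Quantity traded falls to 54. At q = 54 the demand price is (148 - 54)/4 = 23.5 and the supply price is (12 + 54)/6 = 11.
Deadweight loss = ½ · (23.5 - 11) · (84 - 54) = ½ · 12.5 · 30 = 187.5.

187.5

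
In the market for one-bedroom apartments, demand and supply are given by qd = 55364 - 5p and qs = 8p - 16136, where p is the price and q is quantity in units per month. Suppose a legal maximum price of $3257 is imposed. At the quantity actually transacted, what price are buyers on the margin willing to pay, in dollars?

Equilibrium: 55364 - 5p = 8p - 16136, so 71500 = 13p and p* = 5500, q* = 27864.
Because the ceiling (3257) lies below the market-clearing price, it is binding.
At p = 3257: qd = 55364 - 5·3257 = 39079 and qs = 8·3257 - 16136 = 9920.
Only 9920 units reach the market. On the demand curve, the marginal buyer's willingness to pay at q = 9920 is (55364 - 9920)/5 = 9088.8.

9088.8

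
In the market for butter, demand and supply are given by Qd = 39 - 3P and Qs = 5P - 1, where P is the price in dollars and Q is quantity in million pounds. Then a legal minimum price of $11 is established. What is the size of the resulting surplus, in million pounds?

Equilibrium: 39 - 3P = 5P - 1, so 40 = 8P and P* = 5, Q* = 24.
Since 11 > 5, the floor is binding.
At P = 11: Qd = 39 - 3·11 = 6 and Qs = 5·11 - 1 = 54.
Surplus = Qs - Qd = 54 - 6 = 48.

48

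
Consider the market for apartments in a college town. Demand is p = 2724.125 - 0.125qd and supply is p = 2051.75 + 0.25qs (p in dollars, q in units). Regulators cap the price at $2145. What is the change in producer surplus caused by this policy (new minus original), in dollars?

Rearranging demand gives qd = 21793 - 8p; rearranging supply gives qs = 4p - 8207. Equilibrium: 21793 - 8p = 4p - 8207, so 30000 = 12p and p* = 2500, q* = 1793.
Since 2145 < 2500, the ceiling is binding.
At p = 2145: qd = 21793 - 8·2145 = 4633 and qs = 4·2145 - 8207 = 373.
Producer surplus without the control is ½ · (2500 - 2051.75) · 1793 = 401856.125.
With the ceiling, producers sell 373 units at 2145, so PS = ½ · (2145 - 2051.75) · 373 = 17391.125.
Change in producer surplus = 17391.125 - 401856.125 = -384465.

-384465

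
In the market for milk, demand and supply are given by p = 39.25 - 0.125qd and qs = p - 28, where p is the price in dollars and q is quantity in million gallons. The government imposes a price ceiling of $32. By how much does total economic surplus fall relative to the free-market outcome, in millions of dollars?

Rearranging demand gives qd = 314 - 8p. Setting quantity demanded equal to quantity supplied, 314 - 8p = p - 28, gives p* = 38 and q* = 10.
Because the ceiling (32) lies below the market-clearing price, it is binding.
At p = 32: qd = 314 - 8·32 = 58 and qs = 32 - 28 = 4.
Quantity traded falls to 4. At q = 4 the demand price is (314 - 4)/8 = 38.75 and the supply price is 28 + 4 = 32.
Deadweight loss = ½ · (38.75 - 32) · (10 - 4) = ½ · 6.75 · 6 = 20.25.

20.25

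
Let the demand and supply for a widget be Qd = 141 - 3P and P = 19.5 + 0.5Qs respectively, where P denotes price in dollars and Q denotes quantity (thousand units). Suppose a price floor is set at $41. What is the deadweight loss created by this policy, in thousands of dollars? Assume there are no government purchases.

Rearranging supply gives Qs = 2P - 39. In a free market, 141 - 3P = 2P - 39 gives the equilibrium P* = 36, Q* = 33.
The floor of 41 is above the equilibrium price 36, so it binds.
At P = 41: Qd = 141 - 3·41 = 18 and Qs = 2·41 - 39 = 43.
Quantity traded falls to 18. At Q = 18 the demand price is (141 - 18)/3 = 41 and the supply price is (39 + 18)/2 = 28.5.
Deadweight loss = ½ · (41 - 28.5) · (33 - 18) = ½ · 12.5 · 15 = 93.75.

93.75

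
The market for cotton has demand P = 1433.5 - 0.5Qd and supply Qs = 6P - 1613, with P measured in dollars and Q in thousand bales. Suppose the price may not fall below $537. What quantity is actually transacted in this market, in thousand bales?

1747

Rearranging demand gives Qd = 2867 - 2P. Setting quantity demanded equal to quantity supplied, 2867 - 2P = 6P - 1613, gives P* = 560 and Q* = 1747.
Since 537 is below P* = 560, the floor does not bind and the free-market outcome prevails.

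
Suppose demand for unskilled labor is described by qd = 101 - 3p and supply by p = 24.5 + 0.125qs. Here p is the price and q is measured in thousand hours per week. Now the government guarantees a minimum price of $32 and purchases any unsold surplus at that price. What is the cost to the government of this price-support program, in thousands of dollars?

Rearranging supply gives qs = 8p - 196. Without the control the market clears where 101 - 3p = 8p - 196, i.e. p* = 27 and q* = 20.
Since 32 > 27, the floor is binding.
At p = 32: qd = 101 - 3·32 = 5 and qs = 8·32 - 196 = 60.
Surplus = qs - qd = 55.
Government expenditure = surplus × support price = 55 × 32 = 1760.

1760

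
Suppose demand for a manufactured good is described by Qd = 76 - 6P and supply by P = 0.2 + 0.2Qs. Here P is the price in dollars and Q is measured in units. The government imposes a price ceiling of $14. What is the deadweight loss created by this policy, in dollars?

0

Rearranging supply gives Qs = 5P - 1. Setting quantity demanded equal to quantity supplied, 76 - 6P = 5P - 1, gives P* = 7 and Q* = 34.
Since 14 is above P* = 7, the ceiling does not bind and the free-market outcome prevails.
Since the control does not bind, no trades are prevented and deadweight loss is zero.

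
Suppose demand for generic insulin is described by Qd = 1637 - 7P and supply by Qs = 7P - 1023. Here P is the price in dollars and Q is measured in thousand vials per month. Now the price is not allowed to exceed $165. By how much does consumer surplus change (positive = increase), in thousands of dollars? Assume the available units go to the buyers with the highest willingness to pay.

Without the control the market clears where 1637 - 7P = 7P - 1023, i.e. P* = 190 and Q* = 307.
The ceiling of 165 is below the equilibrium price 190, so it binds.
At P = 165: Qd = 1637 - 7·165 = 482 and Qs = 7·165 - 1023 = 132.
Consumer surplus without the control is ½ · (1637/7 - 190) · 307 = 94249/14.
With the ceiling, 132 units are sold at 165 (assume they go to the highest-value buyers). The demand price at Q = 132 is 215, so CS = ½ · [(1637/7 - 165) + (215 - 165)] · 132 = 54912/7.
Change in consumer surplus = 54912/7 - 94249/14 = 1112.5.

1112.5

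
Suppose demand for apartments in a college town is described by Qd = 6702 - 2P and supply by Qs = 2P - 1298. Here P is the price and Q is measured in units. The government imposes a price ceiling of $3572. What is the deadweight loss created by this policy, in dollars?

0

Setting quantity demanded equal to quantity supplied, 6702 - 2P = 2P - 1298, gives P* = 2000 and Q* = 2702.
Since 3572 is above P* = 2000, the ceiling does not bind and the free-market outcome prevails.
Since the control does not bind, no trades are prevented and deadweight loss is zero.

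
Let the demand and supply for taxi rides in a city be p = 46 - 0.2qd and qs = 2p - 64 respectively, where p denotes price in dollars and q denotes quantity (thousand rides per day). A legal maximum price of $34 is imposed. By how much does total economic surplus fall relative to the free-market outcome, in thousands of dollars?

Rearranging demand gives qd = 230 - 5p. Setting quantity demanded equal to quantity supplied, 230 - 5p = 2p - 64, gives p* = 42 and q* = 20.
The ceiling of 34 is below the equilibrium price 42, so it binds.
At p = 34: qd = 230 - 5·34 = 60 and qs = 2·34 - 64 = 4.
Quantity traded falls to 4. At q = 4 the demand price is (230 - 4)/5 = 45.2 and the supply price is (64 + 4)/2 = 34.
Deadweight loss = ½ · (45.2 - 34) · (20 - 4) = ½ · 11.2 · 16 = 89.6.

89.6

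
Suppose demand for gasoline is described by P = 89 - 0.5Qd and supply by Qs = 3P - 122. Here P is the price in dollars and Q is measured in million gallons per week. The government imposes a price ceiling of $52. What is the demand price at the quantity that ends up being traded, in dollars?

72

Rearranging demand gives Qd = 178 - 2P. In a free market, 178 - 2P = 3P - 122 gives the equilibrium P* = 60, Q* = 58.
Because the ceiling (52) lies below the market-clearing price, it is binding.
At P = 52: Qd = 178 - 2·52 = 74 and Qs = 3·52 - 122 = 34.
Only 34 units reach the market. On the demand curve, the marginal buyer's willingness to pay at Q = 34 is (178 - 34)/2 = 72.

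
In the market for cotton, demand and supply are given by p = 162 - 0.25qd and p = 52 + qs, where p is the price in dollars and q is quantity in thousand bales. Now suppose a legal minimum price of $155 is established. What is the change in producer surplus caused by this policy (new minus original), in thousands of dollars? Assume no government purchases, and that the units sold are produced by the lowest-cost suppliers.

-1380

Rearranging demand gives qd = 648 - 4p; rearranging supply gives qs = p - 52. Setting quantity demanded equal to quantity supplied, 648 - 4p = p - 52, gives p* = 140 and q* = 88.
The floor of 155 is above the equilibrium price 140, so it binds.
At p = 155: qd = 648 - 4·155 = 28 and qs = 155 - 52 = 103.
Producer surplus without the control is ½ · (140 - 52) · 88 = 3872.
With the floor, 28 units are sold at 155. The supply price at q = 28 is 80, so PS = ½ · [(155 - 52) + (155 - 80)] · 28 = 2492.
Change in producer surplus = 2492 - 3872 = -1380.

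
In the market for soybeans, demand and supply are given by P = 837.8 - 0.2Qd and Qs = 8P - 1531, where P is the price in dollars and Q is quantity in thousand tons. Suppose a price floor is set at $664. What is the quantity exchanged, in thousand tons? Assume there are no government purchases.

869

Rearranging demand gives Qd = 4189 - 5P. Equilibrium: 4189 - 5P = 8P - 1531, so 5720 = 13P and P* = 440, Q* = 1989.
Since 664 > 440, the floor is binding.
At P = 664: Qd = 4189 - 5·664 = 869 and Qs = 8·664 - 1531 = 3781.
The quantity actually transacted is the short side, demand: 869.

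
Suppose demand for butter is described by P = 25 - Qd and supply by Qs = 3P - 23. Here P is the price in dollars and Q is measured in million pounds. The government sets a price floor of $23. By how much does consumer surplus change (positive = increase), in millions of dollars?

Rearranging demand gives Qd = 25 - P. Equilibrium: 25 - P = 3P - 23, so 48 = 4P and P* = 12, Q* = 13.
The floor of 23 is above the equilibrium price 12, so it binds.
At P = 23: Qd = 25 - 23 = 2 and Qs = 3·23 - 23 = 46.
Consumer surplus without the control is ½ · (25 - 12) · 13 = 84.5.
With the floor, consumers buy 2 units at 23, so CS = ½ · (25 - 23) · 2 = 2.
Change in consumer surplus = 2 - 84.5 = -82.5.

-82.5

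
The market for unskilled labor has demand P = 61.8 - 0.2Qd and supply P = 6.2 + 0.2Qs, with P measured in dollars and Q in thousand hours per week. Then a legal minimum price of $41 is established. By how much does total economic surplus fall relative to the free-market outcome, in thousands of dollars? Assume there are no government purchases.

Rearranging demand gives Qd = 309 - 5P; rearranging supply gives Qs = 5P - 31. Equilibrium: 309 - 5P = 5P - 31, so 340 = 10P and P* = 34, Q* = 139.
The floor of 41 is above the equilibrium price 34, so it binds.
At P = 41: Qd = 309 - 5·41 = 104 and Qs = 5·41 - 31 = 174.
Quantity traded falls to 104. At Q = 104 the demand price is (309 - 104)/5 = 41 and the supply price is (31 + 104)/5 = 27.
Deadweight loss = ½ · (41 - 27) · (139 - 104) = ½ · 14 · 35 = 245.

245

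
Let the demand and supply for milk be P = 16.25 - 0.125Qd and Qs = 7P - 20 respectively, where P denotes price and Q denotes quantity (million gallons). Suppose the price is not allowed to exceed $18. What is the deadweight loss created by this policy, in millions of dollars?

0

Rearranging demand gives Qd = 130 - 8P. Setting quantity demanded equal to quantity supplied, 130 - 8P = 7P - 20, gives P* = 10 and Q* = 50.
The ceiling of 18 is above the equilibrium price 10, so it is not binding; the market clears at P* = 10, Q* = 50.
Since the control does not bind, no trades are prevented and deadweight loss is zero.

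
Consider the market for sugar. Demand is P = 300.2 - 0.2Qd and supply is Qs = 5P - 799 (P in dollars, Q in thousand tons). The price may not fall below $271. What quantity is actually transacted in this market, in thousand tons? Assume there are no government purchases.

Rearranging demand gives Qd = 1501 - 5P. Setting quantity demanded equal to quantity supplied, 1501 - 5P = 5P - 799, gives P* = 230 and Q* = 351.
Because the floor (271) lies above the market-clearing price, it is binding.
At P = 271: Qd = 1501 - 5·271 = 146 and Qs = 5·271 - 799 = 556.
The quantity actually transacted is the short side, demand: 146.

146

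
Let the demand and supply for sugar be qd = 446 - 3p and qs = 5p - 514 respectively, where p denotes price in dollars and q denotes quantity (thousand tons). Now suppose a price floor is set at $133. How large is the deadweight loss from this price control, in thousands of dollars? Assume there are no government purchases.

Equilibrium: 446 - 3p = 5p - 514, so 960 = 8p and p* = 120, q* = 86.
Because the floor (133) lies above the market-clearing price, it is binding.
At p = 133: qd = 446 - 3·133 = 47 and qs = 5·133 - 514 = 151.
Quantity traded falls to 47. At q = 47 the demand price is (446 - 47)/3 = 133 and the supply price is (514 + 47)/5 = 112.2.
Deadweight loss = ½ · (133 - 112.2) · (86 - 47) = ½ · 20.8 · 39 = 405.6.

405.6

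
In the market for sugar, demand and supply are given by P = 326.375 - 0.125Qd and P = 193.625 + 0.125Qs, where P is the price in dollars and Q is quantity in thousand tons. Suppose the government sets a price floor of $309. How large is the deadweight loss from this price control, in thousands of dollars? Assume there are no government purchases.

Rearranging demand gives Qd = 2611 - 8P; rearranging supply gives Qs = 8P - 1549. Equilibrium: 2611 - 8P = 8P - 1549, so 4160 = 16P and P* = 260, Q* = 531.
Since 309 > 260, the floor is binding.
At P = 309: Qd = 2611 - 8·309 = 139 and Qs = 8·309 - 1549 = 923.
Quantity traded falls to 139. At Q = 139 the demand price is (2611 - 139)/8 = 309 and the supply price is (1549 + 139)/8 = 211.
Deadweight loss = ½ · (309 - 211) · (531 - 139) = ½ · 98 · 392 = 19208.

19208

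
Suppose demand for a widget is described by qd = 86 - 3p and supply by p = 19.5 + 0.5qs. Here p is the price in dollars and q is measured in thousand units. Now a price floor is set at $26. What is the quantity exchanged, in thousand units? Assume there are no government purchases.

Rearranging supply gives qs = 2p - 39. In a free market, 86 - 3p = 2p - 39 gives the equilibrium p* = 25, q* = 11.
Because the floor (26) lies above the market-clearing price, it is binding.
At p = 26: qd = 86 - 3·26 = 8 and qs = 2·26 - 39 = 13.
The quantity actually transacted is the short side, demand: 8.

8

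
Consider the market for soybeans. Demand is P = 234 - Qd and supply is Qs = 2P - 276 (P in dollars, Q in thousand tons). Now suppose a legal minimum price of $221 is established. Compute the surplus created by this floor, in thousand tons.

153

Rearranging demand gives Qd = 234 - P. In a free market, 234 - P = 2P - 276 gives the equilibrium P* = 170, Q* = 64.
Because the floor (221) lies above the market-clearing price, it is binding.
At P = 221: Qd = 234 - 221 = 13 and Qs = 2·221 - 276 = 166.
Surplus = Qs - Qd = 166 - 13 = 153.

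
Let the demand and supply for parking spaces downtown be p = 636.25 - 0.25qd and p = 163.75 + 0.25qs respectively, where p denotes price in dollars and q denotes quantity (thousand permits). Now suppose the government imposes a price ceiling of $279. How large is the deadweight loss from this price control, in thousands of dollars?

58564

Rearranging demand gives qd = 2545 - 4p; rearranging supply gives qs = 4p - 655. Without the control the market clears where 2545 - 4p = 4p - 655, i.e. p* = 400 and q* = 945.
The ceiling of 279 is below the equilibrium price 400, so it binds.
At p = 279: qd = 2545 - 4·279 = 1429 and qs = 4·279 - 655 = 461.
Quantity traded falls to 461. At q = 461 the demand price is (2545 - 461)/4 = 521 and the supply price is (655 + 461)/4 = 279.
Deadweight loss = ½ · (521 - 279) · (945 - 461) = ½ · 242 · 484 = 58564.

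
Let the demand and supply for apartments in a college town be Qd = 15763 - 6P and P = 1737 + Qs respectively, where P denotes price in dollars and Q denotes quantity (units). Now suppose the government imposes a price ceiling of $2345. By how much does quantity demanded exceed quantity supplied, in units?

Rearranging supply gives Qs = P - 1737. In a free market, 15763 - 6P = P - 1737 gives the equilibrium P* = 2500, Q* = 763.
The ceiling of 2345 is below the equilibrium price 2500, so it binds.
At P = 2345: Qd = 15763 - 6·2345 = 1693 and Qs = 2345 - 1737 = 608.
Shortage = Qd - Qs = 1693 - 608 = 1085.

1085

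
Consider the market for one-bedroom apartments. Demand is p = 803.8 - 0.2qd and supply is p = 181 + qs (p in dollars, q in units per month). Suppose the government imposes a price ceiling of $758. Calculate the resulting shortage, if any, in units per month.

Rearranging demand gives qd = 4019 - 5p; rearranging supply gives qs = p - 181. Equilibrium: 4019 - 5p = p - 181, so 4200 = 6p and p* = 700, q* = 519.
Since 758 is above p* = 700, the ceiling does not bind and the free-market outcome prevails.
Since the control does not bind, there is no shortage.

0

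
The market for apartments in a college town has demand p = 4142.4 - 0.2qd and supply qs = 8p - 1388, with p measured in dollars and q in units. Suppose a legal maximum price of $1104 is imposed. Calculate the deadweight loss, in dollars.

Rearranging demand gives qd = 20712 - 5p. Equilibrium: 20712 - 5p = 8p - 1388, so 22100 = 13p and p* = 1700, q* = 12212.
Since 1104 < 1700, the ceiling is binding.
At p = 1104: qd = 20712 - 5·1104 = 15192 and qs = 8·1104 - 1388 = 7444.
Quantity traded falls to 7444. At q = 7444 the demand price is (20712 - 7444)/5 = 2653.6 and the supply price is (1388 + 7444)/8 = 1104.
Deadweight loss = ½ · (2653.6 - 1104) · (12212 - 7444) = ½ · 1549.6 · 4768 = 3694246.4.

3694246.4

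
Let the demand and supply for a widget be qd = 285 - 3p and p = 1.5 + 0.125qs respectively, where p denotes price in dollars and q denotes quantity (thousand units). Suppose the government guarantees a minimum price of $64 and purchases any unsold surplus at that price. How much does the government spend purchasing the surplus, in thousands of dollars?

Rearranging supply gives qs = 8p - 12. Equilibrium: 285 - 3p = 8p - 12, so 297 = 11p and p* = 27, q* = 204.
The floor of 64 is above the equilibrium price 27, so it binds.
At p = 64: qd = 285 - 3·64 = 93 and qs = 8·64 - 12 = 500.
Surplus = qs - qd = 407.
Government expenditure = surplus × support price = 407 × 64 = 26048.

26048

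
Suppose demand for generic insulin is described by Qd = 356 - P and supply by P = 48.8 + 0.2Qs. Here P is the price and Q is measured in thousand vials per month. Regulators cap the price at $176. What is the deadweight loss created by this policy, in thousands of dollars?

Rearranging supply gives Qs = 5P - 244. Setting quantity demanded equal to quantity supplied, 356 - P = 5P - 244, gives P* = 100 and Q* = 256.
Since 176 is above P* = 100, the ceiling does not bind and the free-market outcome prevails.
Since the control does not bind, no trades are prevented and deadweight loss is zero.

0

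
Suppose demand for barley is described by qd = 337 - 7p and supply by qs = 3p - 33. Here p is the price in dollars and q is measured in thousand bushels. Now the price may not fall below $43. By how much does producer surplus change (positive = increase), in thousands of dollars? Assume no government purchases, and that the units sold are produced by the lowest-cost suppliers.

In a free market, 337 - 7p = 3p - 33 gives the equilibrium p* = 37, q* = 78.
Since 43 > 37, the floor is binding.
At p = 43: qd = 337 - 7·43 = 36 and qs = 3·43 - 33 = 96.
Producer surplus without the control is ½ · (37 - 11) · 78 = 1014.
With the floor, 36 units are sold at 43. The supply price at q = 36 is 23, so PS = ½ · [(43 - 11) + (43 - 23)] · 36 = 936.
Change in producer surplus = 936 - 1014 = -78.

-78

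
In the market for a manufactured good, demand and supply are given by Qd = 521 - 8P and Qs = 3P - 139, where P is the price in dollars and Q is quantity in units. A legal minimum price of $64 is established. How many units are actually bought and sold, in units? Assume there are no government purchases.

Equilibrium: 521 - 8P = 3P - 139, so 660 = 11P and P* = 60, Q* = 41.
Since 64 > 60, the floor is binding.
At P = 64: Qd = 521 - 8·64 = 9 and Qs = 3·64 - 139 = 53.
The quantity actually transacted is the short side, demand: 9.

9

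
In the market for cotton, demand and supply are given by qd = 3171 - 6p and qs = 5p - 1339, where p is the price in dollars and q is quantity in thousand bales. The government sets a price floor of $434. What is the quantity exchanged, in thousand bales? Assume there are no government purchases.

567

Without the control the market clears where 3171 - 6p = 5p - 1339, i.e. p* = 410 and q* = 711.
Since 434 > 410, the floor is binding.
At p = 434: qd = 3171 - 6·434 = 567 and qs = 5·434 - 1339 = 831.
The quantity actually transacted is the short side, demand: 567.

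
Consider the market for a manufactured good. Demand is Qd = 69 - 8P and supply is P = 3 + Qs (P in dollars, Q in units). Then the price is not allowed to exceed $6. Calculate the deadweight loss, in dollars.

Rearranging supply gives Qs = P - 3. In a free market, 69 - 8P = P - 3 gives the equilibrium P* = 8, Q* = 5.
The ceiling of 6 is below the equilibrium price 8, so it binds.
At P = 6: Qd = 69 - 8·6 = 21 and Qs = 6 - 3 = 3.
Quantity traded falls to 3. At Q = 3 the demand price is (69 - 3)/8 = 8.25 and the supply price is 3 + 3 = 6.
Deadweight loss = ½ · (8.25 - 6) · (5 - 3) = ½ · 2.25 · 2 = 2.25.

2.25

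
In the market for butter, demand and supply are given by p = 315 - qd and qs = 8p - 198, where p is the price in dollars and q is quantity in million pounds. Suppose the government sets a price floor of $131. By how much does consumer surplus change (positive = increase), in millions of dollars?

-16354

Rearranging demand gives qd = 315 - p. Equilibrium: 315 - p = 8p - 198, so 513 = 9p and p* = 57, q* = 258.
Since 131 > 57, the floor is binding.
At p = 131: qd = 315 - 131 = 184 and qs = 8·131 - 198 = 850.
Consumer surplus without the control is ½ · (315 - 57) · 258 = 33282.
With the floor, consumers buy 184 units at 131, so CS = ½ · (315 - 131) · 184 = 16928.
Change in consumer surplus = 16928 - 33282 = -16354.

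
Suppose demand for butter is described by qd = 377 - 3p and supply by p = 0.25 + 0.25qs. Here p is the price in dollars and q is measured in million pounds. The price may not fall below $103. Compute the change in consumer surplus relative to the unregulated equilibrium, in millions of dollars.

-6933.5

Rearranging supply gives qs = 4p - 1. Without the control the market clears where 377 - 3p = 4p - 1, i.e. p* = 54 and q* = 215.
Because the floor (103) lies above the market-clearing price, it is binding.
At p = 103: qd = 377 - 3·103 = 68 and qs = 4·103 - 1 = 411.
Consumer surplus without the control is ½ · (377/3 - 54) · 215 = 46225/6.
With the floor, consumers buy 68 units at 103, so CS = ½ · (377/3 - 103) · 68 = 2312/3.
Change in consumer surplus = 2312/3 - 46225/6 = -6933.5.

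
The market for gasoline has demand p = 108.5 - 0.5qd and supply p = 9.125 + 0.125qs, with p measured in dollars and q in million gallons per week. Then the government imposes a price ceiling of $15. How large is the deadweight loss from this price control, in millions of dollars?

Rearranging demand gives qd = 217 - 2p; rearranging supply gives qs = 8p - 73. Equilibrium: 217 - 2p = 8p - 73, so 290 = 10p and p* = 29, q* = 159.
Since 15 < 29, the ceiling is binding.
At p = 15: qd = 217 - 2·15 = 187 and qs = 8·15 - 73 = 47.
Quantity traded falls to 47. At q = 47 the demand price is (217 - 47)/2 = 85 and the supply price is (73 + 47)/8 = 15.
Deadweight loss = ½ · (85 - 15) · (159 - 47) = ½ · 70 · 112 = 3920.

3920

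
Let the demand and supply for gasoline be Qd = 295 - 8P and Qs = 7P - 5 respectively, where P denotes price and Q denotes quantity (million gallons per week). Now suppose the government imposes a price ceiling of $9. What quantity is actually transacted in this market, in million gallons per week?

58

Without the control the market clears where 295 - 8P = 7P - 5, i.e. P* = 20 and Q* = 135.
Because the ceiling (9) lies below the market-clearing price, it is binding.
At P = 9: Qd = 295 - 8·9 = 223 and Qs = 7·9 - 5 = 58.
The quantity actually transacted is the short side, supply: 58.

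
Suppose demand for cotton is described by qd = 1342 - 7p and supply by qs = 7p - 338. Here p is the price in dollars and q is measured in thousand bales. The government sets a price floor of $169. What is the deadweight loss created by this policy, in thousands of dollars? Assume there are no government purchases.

Setting quantity demanded equal to quantity supplied, 1342 - 7p = 7p - 338, gives p* = 120 and q* = 502.
Since 169 > 120, the floor is binding.
At p = 169: qd = 1342 - 7·169 = 159 and qs = 7·169 - 338 = 845.
Quantity traded falls to 159. At q = 159 the demand price is (1342 - 159)/7 = 169 and the supply price is (338 + 159)/7 = 71.
Deadweight loss = ½ · (169 - 71) · (502 - 159) = ½ · 98 · 343 = 16807.

16807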